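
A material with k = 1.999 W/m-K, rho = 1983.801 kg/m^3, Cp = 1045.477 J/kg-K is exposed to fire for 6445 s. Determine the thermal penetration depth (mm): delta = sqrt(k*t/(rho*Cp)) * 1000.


alpha = 1.999 / (1983.801 * 1045.477) = 9.6383e-07 m^2/s
alpha * t = 0.0062119
delta = sqrt(0.0062119) * 1000 = 78.815 mm

78.815 mm


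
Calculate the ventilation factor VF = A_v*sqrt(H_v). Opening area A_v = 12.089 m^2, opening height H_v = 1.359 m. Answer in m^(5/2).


sqrt(H_v) = 1.1658
VF = 12.089 * 1.1658 = 14.093 m^(5/2)

14.093 m^(5/2)


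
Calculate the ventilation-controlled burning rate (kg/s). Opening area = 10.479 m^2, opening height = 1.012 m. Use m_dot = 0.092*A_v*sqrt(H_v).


sqrt(H_v) = 1.0060
m_dot = 0.092 * 10.479 * 1.0060 = 0.96984 kg/s

0.96984 kg/s


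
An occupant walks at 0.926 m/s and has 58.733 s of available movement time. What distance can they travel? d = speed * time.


d = 0.926 * 58.733 = 54.387 m

54.387 m


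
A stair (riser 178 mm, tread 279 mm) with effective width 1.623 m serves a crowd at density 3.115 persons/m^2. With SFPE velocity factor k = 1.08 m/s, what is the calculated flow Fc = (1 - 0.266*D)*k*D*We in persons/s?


1 - 0.266*D = 1 - 0.266*3.115 = 0.17141
Fs = 0.17141 * 1.08 * 3.115 = 0.57666 persons/(s*m)
Fc = 0.57666 * 1.623 = 0.93592 persons/s

0.93592 persons/s


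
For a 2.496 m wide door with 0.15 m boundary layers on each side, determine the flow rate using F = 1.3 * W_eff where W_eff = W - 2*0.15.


W_eff = 2.496 - 0.30 = 2.196 m
F = 1.3 * 2.196 = 2.8548 persons/s

2.8548 persons/s


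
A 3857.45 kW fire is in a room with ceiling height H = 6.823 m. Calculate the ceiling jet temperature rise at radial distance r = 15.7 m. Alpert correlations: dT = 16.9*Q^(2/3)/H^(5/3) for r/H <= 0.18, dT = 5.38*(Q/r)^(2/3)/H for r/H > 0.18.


r/H = 15.7 / 6.823 = 2.3010
r/H > 0.18, so dT = 5.38*(Q/r)^(2/3)/H
Q/r = 245.70
(Q/r)^(2/3) = 39.228
dT = 5.38 * 39.228 / 6.823 = 30.932 K

30.932 K


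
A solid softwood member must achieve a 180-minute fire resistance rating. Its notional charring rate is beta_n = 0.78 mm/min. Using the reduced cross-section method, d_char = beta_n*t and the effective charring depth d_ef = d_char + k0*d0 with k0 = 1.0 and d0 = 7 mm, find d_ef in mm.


d_char = 0.78 * 180 = 140.4 mm
d_ef = 140.4 + 1.0*7 = 147.4 mm

147.4 mm


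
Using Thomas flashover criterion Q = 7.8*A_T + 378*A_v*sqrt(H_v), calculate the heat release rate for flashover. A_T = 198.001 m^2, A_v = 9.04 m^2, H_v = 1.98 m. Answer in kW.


7.8*A_T = 1544.4
sqrt(H_v) = 1.4071
378*A_v*sqrt(H_v) = 4808.3
Q = 1544.4 + 4808.3 = 6352.7 kW

6352.7 kW


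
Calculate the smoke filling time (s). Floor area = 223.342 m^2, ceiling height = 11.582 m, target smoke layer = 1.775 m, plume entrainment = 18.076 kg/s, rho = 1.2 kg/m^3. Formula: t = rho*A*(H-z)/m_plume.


H - z = 9.807 m
t = 1.2 * 223.342 * 9.807 / 18.076 = 145.41 s

145.41 s


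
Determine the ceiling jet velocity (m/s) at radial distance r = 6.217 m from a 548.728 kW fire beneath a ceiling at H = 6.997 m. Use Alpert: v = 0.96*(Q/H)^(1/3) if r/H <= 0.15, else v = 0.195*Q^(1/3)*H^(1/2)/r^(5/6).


r/H = 6.217 / 6.997 = 0.88852
r/H > 0.15, so v = 0.195*Q^(1/3)*H^(1/2)/r^(5/6)
Q^(1/3) = 8.1869
H^(1/2) = 2.6452
r^(5/6) = 4.5848
v = 0.195 * 8.1869 * 2.6452 / 4.5848 = 0.92107 m/s

0.92107 m/s


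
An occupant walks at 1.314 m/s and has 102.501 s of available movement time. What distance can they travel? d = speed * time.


d = 1.314 * 102.501 = 134.69 m

134.69 m


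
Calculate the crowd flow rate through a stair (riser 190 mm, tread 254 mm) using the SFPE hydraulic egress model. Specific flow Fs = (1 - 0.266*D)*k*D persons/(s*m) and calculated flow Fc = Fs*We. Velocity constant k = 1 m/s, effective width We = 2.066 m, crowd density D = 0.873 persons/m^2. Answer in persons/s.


1 - 0.266*D = 1 - 0.266*0.873 = 0.76778
Fs = 0.76778 * 1 * 0.873 = 0.67027 persons/(s*m)
Fc = 0.67027 * 2.066 = 1.3848 persons/s

1.3848 persons/s


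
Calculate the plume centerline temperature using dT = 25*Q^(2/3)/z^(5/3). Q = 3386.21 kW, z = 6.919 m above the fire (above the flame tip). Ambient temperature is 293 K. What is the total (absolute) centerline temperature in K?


Q^(2/3) = 225.50
z^(5/3) = 25.123
dT = 25 * 225.50 / 25.123 = 224.39 K
T = 293 + 224.39 = 517.39 K

517.39 K


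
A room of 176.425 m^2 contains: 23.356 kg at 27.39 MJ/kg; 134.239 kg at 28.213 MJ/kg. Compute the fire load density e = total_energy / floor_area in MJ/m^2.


Total energy = 23.356*27.39 + 134.239*28.213
= 639.7208 + 3787.285
= 4427.006 MJ
e = 4427.006 / 176.425 = 25.093 MJ/m^2

25.093 MJ/m^2


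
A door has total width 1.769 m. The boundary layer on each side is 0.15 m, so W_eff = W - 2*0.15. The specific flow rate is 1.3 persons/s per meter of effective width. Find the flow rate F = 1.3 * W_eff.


W_eff = 1.769 - 0.30 = 1.469 m
F = 1.3 * 1.469 = 1.9097 persons/s

1.9097 persons/s


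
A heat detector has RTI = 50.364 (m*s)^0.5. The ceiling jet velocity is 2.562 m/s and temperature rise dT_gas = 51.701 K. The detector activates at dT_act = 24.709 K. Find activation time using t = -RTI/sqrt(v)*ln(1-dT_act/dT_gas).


dT_act/dT_gas = 0.47792
ln(1 - 0.47792) = -0.64994
t = -50.364 / sqrt(2.562) * -0.64994 = 20.450 s

20.450 s


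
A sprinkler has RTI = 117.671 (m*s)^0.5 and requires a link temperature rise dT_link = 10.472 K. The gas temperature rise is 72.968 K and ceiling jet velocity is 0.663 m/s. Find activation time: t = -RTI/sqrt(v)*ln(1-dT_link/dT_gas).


dT_link/dT_gas = 0.14351
ln(1 - 0.14351) = -0.15492
t = -117.671 / sqrt(0.663) * -0.15492 = 22.388 s

22.388 s


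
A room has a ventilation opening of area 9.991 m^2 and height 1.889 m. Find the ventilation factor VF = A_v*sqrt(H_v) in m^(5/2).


sqrt(H_v) = 1.3744
VF = 9.991 * 1.3744 = 13.732 m^(5/2)

13.732 m^(5/2)


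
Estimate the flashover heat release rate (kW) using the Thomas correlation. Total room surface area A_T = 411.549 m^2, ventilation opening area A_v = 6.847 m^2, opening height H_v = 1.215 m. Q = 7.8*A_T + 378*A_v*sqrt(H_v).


7.8*A_T = 3210.1
sqrt(H_v) = 1.1023
378*A_v*sqrt(H_v) = 2852.9
Q = 3210.1 + 2852.9 = 6062.9 kW

6062.9 kW


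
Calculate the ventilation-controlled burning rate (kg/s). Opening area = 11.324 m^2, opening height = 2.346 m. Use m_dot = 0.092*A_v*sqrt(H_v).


sqrt(H_v) = 1.5317
m_dot = 0.092 * 11.324 * 1.5317 = 1.5957 kg/s

1.5957 kg/s


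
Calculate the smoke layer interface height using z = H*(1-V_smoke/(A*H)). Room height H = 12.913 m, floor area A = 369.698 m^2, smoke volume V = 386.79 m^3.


V/(A*H) = 0.081022
1 - 0.081022 = 0.91898
z = 12.913 * 0.91898 = 11.867 m

11.867 m


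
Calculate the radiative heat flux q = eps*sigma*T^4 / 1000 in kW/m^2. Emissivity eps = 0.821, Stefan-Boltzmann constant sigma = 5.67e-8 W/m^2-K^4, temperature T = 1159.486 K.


T^4 = 1.8074e+12
q = 0.821 * 5.67e-8 * 1.8074e+12 / 1000 = 84.137 kW/m^2

84.137 kW/m^2


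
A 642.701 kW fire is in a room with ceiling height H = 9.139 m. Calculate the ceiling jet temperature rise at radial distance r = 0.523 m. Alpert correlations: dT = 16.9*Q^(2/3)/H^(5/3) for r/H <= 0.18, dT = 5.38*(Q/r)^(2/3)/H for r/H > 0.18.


r/H = 0.523 / 9.139 = 0.057227
r/H <= 0.18, so dT = 16.9*Q^(2/3)/H^(5/3)
Q^(2/3) = 74.474
H^(5/3) = 39.948
dT = 16.9 * 74.474 / 39.948 = 31.506 K

31.506 K


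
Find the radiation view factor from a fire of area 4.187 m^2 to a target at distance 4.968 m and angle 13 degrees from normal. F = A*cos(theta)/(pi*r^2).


cos(13 deg) = 0.97437
pi*r^2 = 77.538
F = 4.187 * 0.97437 / 77.538 = 0.052616

0.052616


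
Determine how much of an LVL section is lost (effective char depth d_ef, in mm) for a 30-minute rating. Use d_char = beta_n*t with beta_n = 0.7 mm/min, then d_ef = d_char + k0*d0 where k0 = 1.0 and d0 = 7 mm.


d_char = 0.7 * 30 = 21 mm
d_ef = 21 + 1.0*7 = 28 mm

28 mm


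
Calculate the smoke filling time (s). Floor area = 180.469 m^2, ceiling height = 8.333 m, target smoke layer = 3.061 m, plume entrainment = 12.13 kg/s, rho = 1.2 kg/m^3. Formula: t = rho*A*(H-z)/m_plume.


H - z = 5.272 m
t = 1.2 * 180.469 * 5.272 / 12.13 = 94.124 s

94.124 s


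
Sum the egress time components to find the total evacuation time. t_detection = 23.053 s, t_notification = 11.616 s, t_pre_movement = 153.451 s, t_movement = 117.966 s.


Total = 23.053 + 11.616 + 153.451 + 117.966 = 306.086 s

306.086 s


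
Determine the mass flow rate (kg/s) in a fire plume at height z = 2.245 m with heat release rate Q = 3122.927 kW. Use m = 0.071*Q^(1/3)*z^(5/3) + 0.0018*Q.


Q^(1/3) = 14.617
z^(5/3) = 3.8491
First term = 0.071 * 14.617 * 3.8491 = 3.9946
Second term = 0.0018 * 3122.927 = 5.6213
m = 9.6159 kg/s

9.6159 kg/s


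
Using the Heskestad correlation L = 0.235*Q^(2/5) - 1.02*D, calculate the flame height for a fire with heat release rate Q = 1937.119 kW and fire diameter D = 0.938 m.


Q^(2/5) = 20.647
0.235 * Q^(2/5) = 4.8521
1.02 * D = 0.95676
L = 3.8953 m

3.8953 m


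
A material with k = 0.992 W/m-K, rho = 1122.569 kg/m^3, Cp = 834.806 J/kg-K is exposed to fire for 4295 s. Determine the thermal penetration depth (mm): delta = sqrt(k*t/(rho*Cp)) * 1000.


alpha = 0.992 / (1122.569 * 834.806) = 1.0586e-06 m^2/s
alpha * t = 0.0045465
delta = sqrt(0.0045465) * 1000 = 67.428 mm

67.428 mm


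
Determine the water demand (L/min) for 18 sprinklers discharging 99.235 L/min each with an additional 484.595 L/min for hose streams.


Sprinkler demand = 18 * 99.235 = 1786.23 L/min
Total = 1786.23 + 484.595 = 2270.825 L/min

2270.825 L/min


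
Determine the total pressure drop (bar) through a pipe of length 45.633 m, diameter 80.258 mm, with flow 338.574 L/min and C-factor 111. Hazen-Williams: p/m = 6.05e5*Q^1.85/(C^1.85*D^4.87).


Q^1.85 = 47847
C^1.85 = 6079.2
D^4.87 = 1.8830e+09
p/m = 0.0025288 bar/m
p_total = 0.0025288 * 45.633 = 0.11540 bar

0.11540 bar


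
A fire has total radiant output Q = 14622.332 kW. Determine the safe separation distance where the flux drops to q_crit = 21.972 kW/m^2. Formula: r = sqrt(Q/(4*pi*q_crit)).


4*pi*q_crit = 276.11
Q/(4*pi*q_crit) = 52.959
r = sqrt(52.959) = 7.2773 m

7.2773 m


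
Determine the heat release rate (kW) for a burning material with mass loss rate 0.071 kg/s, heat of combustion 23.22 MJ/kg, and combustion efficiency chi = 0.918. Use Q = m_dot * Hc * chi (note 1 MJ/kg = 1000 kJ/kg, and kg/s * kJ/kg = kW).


Hc = 23.22 MJ/kg = 23.22 * 1000 kJ/kg = 23220 kJ/kg
Q = 0.071 kg/s * 23220 kJ/kg * 0.918 = 1513.4 kW

1513.4 kW


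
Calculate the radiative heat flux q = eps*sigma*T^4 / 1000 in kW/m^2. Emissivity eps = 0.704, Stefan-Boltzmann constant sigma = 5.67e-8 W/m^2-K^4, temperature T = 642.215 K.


T^4 = 1.7011e+11
q = 0.704 * 5.67e-8 * 1.7011e+11 / 1000 = 6.7901 kW/m^2

6.7901 kW/m^2


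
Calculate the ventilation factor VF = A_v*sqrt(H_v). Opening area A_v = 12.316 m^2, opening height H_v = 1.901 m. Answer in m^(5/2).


sqrt(H_v) = 1.3788
VF = 12.316 * 1.3788 = 16.981 m^(5/2)

16.981 m^(5/2)


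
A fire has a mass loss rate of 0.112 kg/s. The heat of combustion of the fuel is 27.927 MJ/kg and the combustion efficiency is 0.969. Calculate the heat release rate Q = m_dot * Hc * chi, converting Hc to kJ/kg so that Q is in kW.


Hc = 27.927 MJ/kg = 27.927 * 1000 kJ/kg = 27927 kJ/kg
Q = 0.112 kg/s * 27927 kJ/kg * 0.969 = 3030.9 kW

3030.9 kW


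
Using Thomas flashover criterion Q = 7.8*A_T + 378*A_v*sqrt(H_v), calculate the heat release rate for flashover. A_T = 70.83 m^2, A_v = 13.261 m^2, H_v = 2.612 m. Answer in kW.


7.8*A_T = 552.474
sqrt(H_v) = 1.6162
378*A_v*sqrt(H_v) = 8101.3
Q = 552.474 + 8101.3 = 8653.8 kW

8653.8 kW


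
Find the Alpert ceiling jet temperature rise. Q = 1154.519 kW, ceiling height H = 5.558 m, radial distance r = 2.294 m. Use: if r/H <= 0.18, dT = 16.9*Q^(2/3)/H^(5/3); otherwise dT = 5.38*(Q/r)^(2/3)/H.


r/H = 2.294 / 5.558 = 0.41274
r/H > 0.18, so dT = 5.38*(Q/r)^(2/3)/H
Q/r = 503.28
(Q/r)^(2/3) = 63.271
dT = 5.38 * 63.271 / 5.558 = 61.245 K

61.245 K


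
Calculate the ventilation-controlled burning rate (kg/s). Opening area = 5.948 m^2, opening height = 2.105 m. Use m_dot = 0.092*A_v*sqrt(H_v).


sqrt(H_v) = 1.4509
m_dot = 0.092 * 5.948 * 1.4509 = 0.79393 kg/s

0.79393 kg/s


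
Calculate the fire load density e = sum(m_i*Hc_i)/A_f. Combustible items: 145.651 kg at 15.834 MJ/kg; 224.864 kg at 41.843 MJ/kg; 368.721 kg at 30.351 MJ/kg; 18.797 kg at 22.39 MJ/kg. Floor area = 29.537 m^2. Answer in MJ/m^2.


Total energy = 145.651*15.834 + 224.864*41.843 + 368.721*30.351 + 18.797*22.39
= 2306.238 + 9408.984 + 11191.05 + 420.8648
= 23327.14 MJ
e = 23327.14 / 29.537 = 789.76 MJ/m^2

789.76 MJ/m^2


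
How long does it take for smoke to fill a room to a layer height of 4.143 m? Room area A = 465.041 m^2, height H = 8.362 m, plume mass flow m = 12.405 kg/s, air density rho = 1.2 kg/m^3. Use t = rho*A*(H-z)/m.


H - z = 4.219 m
t = 1.2 * 465.041 * 4.219 / 12.405 = 189.80 s

189.80 s


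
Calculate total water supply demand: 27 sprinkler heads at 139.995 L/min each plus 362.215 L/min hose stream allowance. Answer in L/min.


Sprinkler demand = 27 * 139.995 = 3779.865 L/min
Total = 3779.865 + 362.215 = 4142.08 L/min

4142.08 L/min


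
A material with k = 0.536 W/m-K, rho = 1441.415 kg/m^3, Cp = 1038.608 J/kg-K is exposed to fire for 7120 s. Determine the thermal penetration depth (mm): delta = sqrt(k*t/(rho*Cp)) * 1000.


alpha = 0.536 / (1441.415 * 1038.608) = 3.5803e-07 m^2/s
alpha * t = 0.0025492
delta = sqrt(0.0025492) * 1000 = 50.490 mm

50.490 mm


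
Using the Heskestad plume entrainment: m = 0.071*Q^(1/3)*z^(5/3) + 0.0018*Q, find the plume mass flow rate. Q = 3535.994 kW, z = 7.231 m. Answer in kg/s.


Q^(1/3) = 15.235
z^(5/3) = 27.039
First term = 0.071 * 15.235 * 27.039 = 29.248
Second term = 0.0018 * 3535.994 = 6.3648
m = 35.613 kg/s

35.613 kg/s


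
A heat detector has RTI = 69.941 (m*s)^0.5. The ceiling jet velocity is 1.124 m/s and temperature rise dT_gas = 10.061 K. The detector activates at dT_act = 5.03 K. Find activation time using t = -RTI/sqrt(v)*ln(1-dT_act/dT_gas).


dT_act/dT_gas = 0.49995
ln(1 - 0.49995) = -0.69305
t = -69.941 / sqrt(1.124) * -0.69305 = 45.721 s

45.721 s


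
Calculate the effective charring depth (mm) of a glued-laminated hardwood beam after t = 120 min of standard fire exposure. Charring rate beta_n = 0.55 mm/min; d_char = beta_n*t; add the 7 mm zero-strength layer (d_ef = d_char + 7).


d_char = 0.55 * 120 = 66 mm
d_ef = 66 + 1.0*7 = 73 mm

73 mm


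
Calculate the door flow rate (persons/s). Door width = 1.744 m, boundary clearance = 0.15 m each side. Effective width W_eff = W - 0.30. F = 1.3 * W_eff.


W_eff = 1.744 - 0.30 = 1.444 m
F = 1.3 * 1.444 = 1.8772 persons/s

1.8772 persons/s


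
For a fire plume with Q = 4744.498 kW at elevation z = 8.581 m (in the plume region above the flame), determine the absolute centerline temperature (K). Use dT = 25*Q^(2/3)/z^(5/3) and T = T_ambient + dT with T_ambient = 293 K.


Q^(2/3) = 282.35
z^(5/3) = 35.966
dT = 25 * 282.35 / 35.966 = 196.26 K
T = 293 + 196.26 = 489.26 K

489.26 K


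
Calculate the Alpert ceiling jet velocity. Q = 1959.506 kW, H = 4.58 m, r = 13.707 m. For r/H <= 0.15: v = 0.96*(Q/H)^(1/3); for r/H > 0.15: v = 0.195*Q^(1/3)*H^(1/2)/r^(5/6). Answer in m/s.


r/H = 13.707 / 4.58 = 2.9928
r/H > 0.15, so v = 0.195*Q^(1/3)*H^(1/2)/r^(5/6)
Q^(1/3) = 12.514
H^(1/2) = 2.1401
r^(5/6) = 8.8604
v = 0.195 * 12.514 * 2.1401 / 8.8604 = 0.58938 m/s

0.58938 m/s


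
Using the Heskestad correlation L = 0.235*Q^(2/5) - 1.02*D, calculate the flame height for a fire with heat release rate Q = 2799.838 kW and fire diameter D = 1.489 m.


Q^(2/5) = 23.925
0.235 * Q^(2/5) = 5.6224
1.02 * D = 1.5188
L = 4.1036 m

4.1036 m


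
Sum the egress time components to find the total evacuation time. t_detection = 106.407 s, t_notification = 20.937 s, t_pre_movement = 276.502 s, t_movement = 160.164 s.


Total = 106.407 + 20.937 + 276.502 + 160.164 = 564.01 s

564.01 s


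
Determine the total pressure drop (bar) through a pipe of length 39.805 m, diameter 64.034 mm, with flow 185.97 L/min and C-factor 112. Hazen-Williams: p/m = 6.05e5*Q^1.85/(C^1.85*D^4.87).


Q^1.85 = 15793
C^1.85 = 6180.9
D^4.87 = 6.2693e+08
p/m = 0.0024658 bar/m
p_total = 0.0024658 * 39.805 = 0.098150 bar

0.098150 bar


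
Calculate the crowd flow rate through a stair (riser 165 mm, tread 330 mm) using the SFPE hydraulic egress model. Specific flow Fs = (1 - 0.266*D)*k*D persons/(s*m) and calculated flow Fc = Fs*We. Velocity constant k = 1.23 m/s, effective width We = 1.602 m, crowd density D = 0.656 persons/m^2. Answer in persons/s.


1 - 0.266*D = 1 - 0.266*0.656 = 0.82550
Fs = 0.82550 * 1.23 * 0.656 = 0.66608 persons/(s*m)
Fc = 0.66608 * 1.602 = 1.0671 persons/s

1.0671 persons/s


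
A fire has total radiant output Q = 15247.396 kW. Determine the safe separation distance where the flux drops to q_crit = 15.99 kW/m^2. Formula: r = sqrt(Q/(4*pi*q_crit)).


4*pi*q_crit = 200.94
Q/(4*pi*q_crit) = 75.882
r = sqrt(75.882) = 8.7110 m

8.7110 m


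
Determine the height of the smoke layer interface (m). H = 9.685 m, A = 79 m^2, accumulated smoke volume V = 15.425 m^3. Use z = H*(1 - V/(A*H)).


V/(A*H) = 0.020160
1 - 0.020160 = 0.97984
z = 9.685 * 0.97984 = 9.4897 m

9.4897 m


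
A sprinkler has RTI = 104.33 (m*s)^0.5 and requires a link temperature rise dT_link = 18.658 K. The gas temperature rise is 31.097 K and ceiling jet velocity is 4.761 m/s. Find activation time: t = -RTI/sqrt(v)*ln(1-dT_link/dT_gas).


dT_link/dT_gas = 0.59999
ln(1 - 0.59999) = -0.91627
t = -104.33 / sqrt(4.761) * -0.91627 = 43.811 s

43.811 s


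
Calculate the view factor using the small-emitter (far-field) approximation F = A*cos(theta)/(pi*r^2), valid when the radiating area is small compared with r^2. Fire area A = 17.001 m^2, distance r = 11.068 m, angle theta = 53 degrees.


cos(53 deg) = 0.60182
pi*r^2 = 384.85
F = 17.001 * 0.60182 / 384.85 = 0.026586

0.026586


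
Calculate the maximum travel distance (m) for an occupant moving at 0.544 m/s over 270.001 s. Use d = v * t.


d = 0.544 * 270.001 = 146.88 m

146.88 m


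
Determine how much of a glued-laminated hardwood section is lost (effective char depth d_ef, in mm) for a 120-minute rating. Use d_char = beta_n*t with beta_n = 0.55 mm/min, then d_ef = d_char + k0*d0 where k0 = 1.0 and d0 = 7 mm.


d_char = 0.55 * 120 = 66 mm
d_ef = 66 + 1.0*7 = 73 mm

73 mm


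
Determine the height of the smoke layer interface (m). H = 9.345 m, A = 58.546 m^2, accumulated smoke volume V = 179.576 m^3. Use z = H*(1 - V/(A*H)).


V/(A*H) = 0.32823
1 - 0.32823 = 0.67177
z = 9.345 * 0.67177 = 6.2777 m

6.2777 m


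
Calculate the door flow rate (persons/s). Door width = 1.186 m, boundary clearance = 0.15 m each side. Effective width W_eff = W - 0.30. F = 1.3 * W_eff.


W_eff = 1.186 - 0.30 = 0.886 m
F = 1.3 * 0.886 = 1.1518 persons/s

1.1518 persons/s


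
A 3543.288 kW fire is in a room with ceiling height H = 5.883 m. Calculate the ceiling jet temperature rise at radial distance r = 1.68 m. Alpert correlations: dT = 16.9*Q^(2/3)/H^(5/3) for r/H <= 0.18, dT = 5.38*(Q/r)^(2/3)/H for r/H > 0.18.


r/H = 1.68 / 5.883 = 0.28557
r/H > 0.18, so dT = 5.38*(Q/r)^(2/3)/H
Q/r = 2109.1
(Q/r)^(2/3) = 164.46
dT = 5.38 * 164.46 / 5.883 = 150.40 K

150.40 K


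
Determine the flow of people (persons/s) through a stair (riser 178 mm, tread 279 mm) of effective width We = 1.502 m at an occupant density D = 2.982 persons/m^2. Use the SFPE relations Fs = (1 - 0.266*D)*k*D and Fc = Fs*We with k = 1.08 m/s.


1 - 0.266*D = 1 - 0.266*2.982 = 0.20679
Fs = 0.20679 * 1.08 * 2.982 = 0.66597 persons/(s*m)
Fc = 0.66597 * 1.502 = 1.0003 persons/s

1.0003 persons/s


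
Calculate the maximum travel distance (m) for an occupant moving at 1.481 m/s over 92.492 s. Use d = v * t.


d = 1.481 * 92.492 = 136.98 m

136.98 m


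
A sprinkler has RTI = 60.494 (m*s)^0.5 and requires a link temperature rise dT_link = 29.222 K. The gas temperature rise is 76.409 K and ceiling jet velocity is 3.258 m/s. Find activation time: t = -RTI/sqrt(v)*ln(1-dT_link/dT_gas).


dT_link/dT_gas = 0.38244
ln(1 - 0.38244) = -0.48198
t = -60.494 / sqrt(3.258) * -0.48198 = 16.154 s

16.154 s


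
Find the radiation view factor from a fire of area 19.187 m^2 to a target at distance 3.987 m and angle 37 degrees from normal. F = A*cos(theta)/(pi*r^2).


cos(37 deg) = 0.79864
pi*r^2 = 49.939
F = 19.187 * 0.79864 / 49.939 = 0.30684

0.30684


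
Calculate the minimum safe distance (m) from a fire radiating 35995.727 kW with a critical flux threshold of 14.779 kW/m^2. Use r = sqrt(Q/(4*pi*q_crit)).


4*pi*q_crit = 185.72
Q/(4*pi*q_crit) = 193.82
r = sqrt(193.82) = 13.922 m

13.922 m


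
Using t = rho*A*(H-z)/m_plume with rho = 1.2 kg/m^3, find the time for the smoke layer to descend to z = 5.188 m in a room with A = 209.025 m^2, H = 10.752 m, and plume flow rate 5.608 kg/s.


H - z = 5.564 m
t = 1.2 * 209.025 * 5.564 / 5.608 = 248.86 s

248.86 s


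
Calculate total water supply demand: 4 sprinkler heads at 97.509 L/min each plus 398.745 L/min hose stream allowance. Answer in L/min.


Sprinkler demand = 4 * 97.509 = 390.036 L/min
Total = 390.036 + 398.745 = 788.781 L/min

788.781 L/min


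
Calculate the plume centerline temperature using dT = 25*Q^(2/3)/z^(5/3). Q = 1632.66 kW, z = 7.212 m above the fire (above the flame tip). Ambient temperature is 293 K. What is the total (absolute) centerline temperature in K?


Q^(2/3) = 138.65
z^(5/3) = 26.921
dT = 25 * 138.65 / 26.921 = 128.76 K
T = 293 + 128.76 = 421.76 K

421.76 K


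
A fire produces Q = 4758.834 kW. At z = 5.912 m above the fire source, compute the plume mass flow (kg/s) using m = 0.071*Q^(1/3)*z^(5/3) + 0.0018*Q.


Q^(1/3) = 16.820
z^(5/3) = 19.330
First term = 0.071 * 16.820 * 19.330 = 23.084
Second term = 0.0018 * 4758.834 = 8.5659
m = 31.650 kg/s

31.650 kg/s


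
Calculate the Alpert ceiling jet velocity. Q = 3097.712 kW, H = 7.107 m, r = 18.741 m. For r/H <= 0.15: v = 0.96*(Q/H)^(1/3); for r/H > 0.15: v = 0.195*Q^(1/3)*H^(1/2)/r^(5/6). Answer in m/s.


r/H = 18.741 / 7.107 = 2.6370
r/H > 0.15, so v = 0.195*Q^(1/3)*H^(1/2)/r^(5/6)
Q^(1/3) = 14.577
H^(1/2) = 2.6659
r^(5/6) = 11.499
v = 0.195 * 14.577 * 2.6659 / 11.499 = 0.65902 m/s

0.65902 m/s


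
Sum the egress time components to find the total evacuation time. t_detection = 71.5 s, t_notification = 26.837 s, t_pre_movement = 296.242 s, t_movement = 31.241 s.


Total = 71.5 + 26.837 + 296.242 + 31.241 = 425.82 s

425.82 s


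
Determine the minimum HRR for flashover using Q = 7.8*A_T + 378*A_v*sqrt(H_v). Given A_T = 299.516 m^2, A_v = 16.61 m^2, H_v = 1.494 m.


7.8*A_T = 2336.2
sqrt(H_v) = 1.2223
378*A_v*sqrt(H_v) = 7674.3
Q = 2336.2 + 7674.3 = 10010 kW

10010 kW


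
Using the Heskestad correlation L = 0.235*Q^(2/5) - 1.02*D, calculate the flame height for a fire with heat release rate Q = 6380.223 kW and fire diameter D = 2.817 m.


Q^(2/5) = 33.261
0.235 * Q^(2/5) = 7.8163
1.02 * D = 2.8733
L = 4.9430 m

4.9430 m


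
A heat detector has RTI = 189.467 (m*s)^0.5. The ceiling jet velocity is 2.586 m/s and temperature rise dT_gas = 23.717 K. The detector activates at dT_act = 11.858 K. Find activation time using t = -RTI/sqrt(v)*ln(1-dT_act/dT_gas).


dT_act/dT_gas = 0.49998
ln(1 - 0.49998) = -0.69311
t = -189.467 / sqrt(2.586) * -0.69311 = 81.662 s

81.662 s


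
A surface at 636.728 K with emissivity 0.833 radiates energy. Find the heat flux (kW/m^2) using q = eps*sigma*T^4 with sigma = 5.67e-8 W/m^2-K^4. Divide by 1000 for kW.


T^4 = 1.6437e+11
q = 0.833 * 5.67e-8 * 1.6437e+11 / 1000 = 7.7633 kW/m^2

7.7633 kW/m^2


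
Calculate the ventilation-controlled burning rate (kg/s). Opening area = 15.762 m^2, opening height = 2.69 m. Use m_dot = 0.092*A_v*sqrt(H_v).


sqrt(H_v) = 1.6401
m_dot = 0.092 * 15.762 * 1.6401 = 2.3783 kg/s

2.3783 kg/s


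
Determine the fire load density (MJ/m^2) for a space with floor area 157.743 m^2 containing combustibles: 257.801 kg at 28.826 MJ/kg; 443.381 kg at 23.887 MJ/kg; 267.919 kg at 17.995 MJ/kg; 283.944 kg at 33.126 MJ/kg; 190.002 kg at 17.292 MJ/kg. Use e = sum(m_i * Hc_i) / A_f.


Total energy = 257.801*28.826 + 443.381*23.887 + 267.919*17.995 + 283.944*33.126 + 190.002*17.292
= 7431.372 + 10591.04 + 4821.202 + 9405.929 + 3285.515
= 35535.06 MJ
e = 35535.06 / 157.743 = 225.27 MJ/m^2

225.27 MJ/m^2


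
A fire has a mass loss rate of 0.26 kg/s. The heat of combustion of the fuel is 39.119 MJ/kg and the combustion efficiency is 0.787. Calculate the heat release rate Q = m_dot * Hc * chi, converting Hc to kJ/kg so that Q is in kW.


Hc = 39.119 MJ/kg = 39.119 * 1000 kJ/kg = 39119 kJ/kg
Q = 0.26 kg/s * 39119 kJ/kg * 0.787 = 8004.5 kW

8004.5 kW


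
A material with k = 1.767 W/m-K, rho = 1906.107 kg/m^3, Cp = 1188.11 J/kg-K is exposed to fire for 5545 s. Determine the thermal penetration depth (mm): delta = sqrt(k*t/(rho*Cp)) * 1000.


alpha = 1.767 / (1906.107 * 1188.11) = 7.8025e-07 m^2/s
alpha * t = 0.0043265
delta = sqrt(0.0043265) * 1000 = 65.776 mm

65.776 mm


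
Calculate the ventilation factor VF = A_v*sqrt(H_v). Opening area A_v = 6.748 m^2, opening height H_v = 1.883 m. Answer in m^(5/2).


sqrt(H_v) = 1.3722
VF = 6.748 * 1.3722 = 9.2598 m^(5/2)

9.2598 m^(5/2)


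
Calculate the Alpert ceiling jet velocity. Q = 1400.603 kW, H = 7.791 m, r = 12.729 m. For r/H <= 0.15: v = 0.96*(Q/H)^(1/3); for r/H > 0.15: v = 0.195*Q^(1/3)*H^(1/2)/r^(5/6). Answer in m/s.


r/H = 12.729 / 7.791 = 1.6338
r/H > 0.15, so v = 0.195*Q^(1/3)*H^(1/2)/r^(5/6)
Q^(1/3) = 11.188
H^(1/2) = 2.7912
r^(5/6) = 8.3303
v = 0.195 * 11.188 * 2.7912 / 8.3303 = 0.73104 m/s

0.73104 m/s


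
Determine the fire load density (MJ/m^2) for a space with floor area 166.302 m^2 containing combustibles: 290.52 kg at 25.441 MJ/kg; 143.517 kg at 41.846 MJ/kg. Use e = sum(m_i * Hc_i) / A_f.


Total energy = 290.52*25.441 + 143.517*41.846
= 7391.119 + 6005.612
= 13396.73 MJ
e = 13396.73 / 166.302 = 80.557 MJ/m^2

80.557 MJ/m^2


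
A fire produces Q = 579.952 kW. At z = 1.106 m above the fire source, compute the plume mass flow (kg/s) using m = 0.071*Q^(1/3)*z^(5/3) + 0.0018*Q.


Q^(1/3) = 8.3393
z^(5/3) = 1.1828
First term = 0.071 * 8.3393 * 1.1828 = 0.70035
Second term = 0.0018 * 579.952 = 1.0439
m = 1.7443 kg/s

1.7443 kg/s


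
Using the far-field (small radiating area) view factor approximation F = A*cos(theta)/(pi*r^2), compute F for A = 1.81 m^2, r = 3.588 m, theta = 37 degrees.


cos(37 deg) = 0.79864
pi*r^2 = 40.444
F = 1.81 * 0.79864 / 40.444 = 0.035741

0.035741


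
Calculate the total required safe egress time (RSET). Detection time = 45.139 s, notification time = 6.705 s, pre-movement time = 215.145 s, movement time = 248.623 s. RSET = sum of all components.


Total = 45.139 + 6.705 + 215.145 + 248.623 = 515.612 s

515.612 s


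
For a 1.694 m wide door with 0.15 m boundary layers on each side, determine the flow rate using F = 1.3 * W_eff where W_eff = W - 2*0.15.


W_eff = 1.694 - 0.30 = 1.394 m
F = 1.3 * 1.394 = 1.8122 persons/s

1.8122 persons/s


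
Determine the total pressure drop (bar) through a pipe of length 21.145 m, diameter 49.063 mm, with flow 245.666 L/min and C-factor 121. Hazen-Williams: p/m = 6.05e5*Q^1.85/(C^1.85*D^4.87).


Q^1.85 = 26433
C^1.85 = 7131.0
D^4.87 = 1.7138e+08
p/m = 0.013085 bar/m
p_total = 0.013085 * 21.145 = 0.27668 bar

0.27668 bar


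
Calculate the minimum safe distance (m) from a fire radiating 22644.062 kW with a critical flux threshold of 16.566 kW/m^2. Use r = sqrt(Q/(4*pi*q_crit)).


4*pi*q_crit = 208.17
Q/(4*pi*q_crit) = 108.77
r = sqrt(108.77) = 10.429 m

10.429 m


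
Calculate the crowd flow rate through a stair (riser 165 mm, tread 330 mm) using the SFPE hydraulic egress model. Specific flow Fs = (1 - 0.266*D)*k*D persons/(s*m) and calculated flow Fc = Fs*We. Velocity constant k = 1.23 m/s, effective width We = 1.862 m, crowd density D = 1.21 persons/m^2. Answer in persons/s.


1 - 0.266*D = 1 - 0.266*1.21 = 0.67814
Fs = 0.67814 * 1.23 * 1.21 = 1.0093 persons/(s*m)
Fc = 1.0093 * 1.862 = 1.8793 persons/s

1.8793 persons/s


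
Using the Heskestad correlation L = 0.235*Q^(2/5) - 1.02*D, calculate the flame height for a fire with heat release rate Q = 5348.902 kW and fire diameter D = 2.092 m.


Q^(2/5) = 30.996
0.235 * Q^(2/5) = 7.2841
1.02 * D = 2.1338
L = 5.1502 m

5.1502 m


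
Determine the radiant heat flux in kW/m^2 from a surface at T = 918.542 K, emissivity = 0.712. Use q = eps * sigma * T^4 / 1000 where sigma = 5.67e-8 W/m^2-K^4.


T^4 = 7.1186e+11
q = 0.712 * 5.67e-8 * 7.1186e+11 / 1000 = 28.738 kW/m^2

28.738 kW/m^2


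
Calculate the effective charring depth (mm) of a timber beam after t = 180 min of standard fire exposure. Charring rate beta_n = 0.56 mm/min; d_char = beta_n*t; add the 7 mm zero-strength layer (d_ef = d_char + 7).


d_char = 0.56 * 180 = 100.8 mm
d_ef = 100.8 + 1.0*7 = 107.8 mm

107.8 mm


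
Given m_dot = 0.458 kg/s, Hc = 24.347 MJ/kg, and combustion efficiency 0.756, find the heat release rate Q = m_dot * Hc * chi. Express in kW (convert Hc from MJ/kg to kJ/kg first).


Hc = 24.347 MJ/kg = 24.347 * 1000 kJ/kg = 24347 kJ/kg
Q = 0.458 kg/s * 24347 kJ/kg * 0.756 = 8430.1 kW

8430.1 kW


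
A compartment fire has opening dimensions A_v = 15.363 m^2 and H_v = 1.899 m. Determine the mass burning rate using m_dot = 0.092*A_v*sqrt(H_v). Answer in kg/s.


sqrt(H_v) = 1.3780
m_dot = 0.092 * 15.363 * 1.3780 = 1.9477 kg/s

1.9477 kg/s


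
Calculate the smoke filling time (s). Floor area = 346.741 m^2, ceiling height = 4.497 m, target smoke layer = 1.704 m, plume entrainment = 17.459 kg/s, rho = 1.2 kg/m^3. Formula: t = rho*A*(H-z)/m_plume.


H - z = 2.793 m
t = 1.2 * 346.741 * 2.793 / 17.459 = 66.564 s

66.564 s


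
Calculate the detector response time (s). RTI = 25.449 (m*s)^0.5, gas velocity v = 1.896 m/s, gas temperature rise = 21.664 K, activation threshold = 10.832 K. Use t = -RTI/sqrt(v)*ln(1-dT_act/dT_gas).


dT_act/dT_gas = 0.5
ln(1 - 0.5) = -0.69315
t = -25.449 / sqrt(1.896) * -0.69315 = 12.811 s

12.811 s


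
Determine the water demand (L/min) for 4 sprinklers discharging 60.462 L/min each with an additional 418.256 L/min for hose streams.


Sprinkler demand = 4 * 60.462 = 241.848 L/min
Total = 241.848 + 418.256 = 660.104 L/min

660.104 L/min


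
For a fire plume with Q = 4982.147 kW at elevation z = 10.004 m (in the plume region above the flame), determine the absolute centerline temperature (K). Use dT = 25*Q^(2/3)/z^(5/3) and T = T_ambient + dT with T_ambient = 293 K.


Q^(2/3) = 291.71
z^(5/3) = 46.447
dT = 25 * 291.71 / 46.447 = 157.01 K
T = 293 + 157.01 = 450.01 K

450.01 K


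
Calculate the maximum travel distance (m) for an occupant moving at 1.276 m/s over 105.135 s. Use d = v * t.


d = 1.276 * 105.135 = 134.15 m

134.15 m


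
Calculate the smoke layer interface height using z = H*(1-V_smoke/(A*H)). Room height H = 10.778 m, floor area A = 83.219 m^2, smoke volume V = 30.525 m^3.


V/(A*H) = 0.034033
1 - 0.034033 = 0.96597
z = 10.778 * 0.96597 = 10.411 m

10.411 m


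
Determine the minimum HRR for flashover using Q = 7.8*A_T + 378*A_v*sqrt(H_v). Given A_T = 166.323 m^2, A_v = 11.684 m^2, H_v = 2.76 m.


7.8*A_T = 1297.3
sqrt(H_v) = 1.6613
378*A_v*sqrt(H_v) = 7337.3
Q = 1297.3 + 7337.3 = 8634.6 kW

8634.6 kW


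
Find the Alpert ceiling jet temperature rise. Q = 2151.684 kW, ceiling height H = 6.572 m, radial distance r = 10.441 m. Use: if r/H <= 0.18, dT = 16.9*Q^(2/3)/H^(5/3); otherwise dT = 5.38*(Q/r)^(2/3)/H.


r/H = 10.441 / 6.572 = 1.5887
r/H > 0.18, so dT = 5.38*(Q/r)^(2/3)/H
Q/r = 206.08
(Q/r)^(2/3) = 34.889
dT = 5.38 * 34.889 / 6.572 = 28.561 K

28.561 K


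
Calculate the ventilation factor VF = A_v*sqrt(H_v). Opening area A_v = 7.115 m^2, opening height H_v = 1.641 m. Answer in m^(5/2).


sqrt(H_v) = 1.2810
VF = 7.115 * 1.2810 = 9.1144 m^(5/2)

9.1144 m^(5/2)


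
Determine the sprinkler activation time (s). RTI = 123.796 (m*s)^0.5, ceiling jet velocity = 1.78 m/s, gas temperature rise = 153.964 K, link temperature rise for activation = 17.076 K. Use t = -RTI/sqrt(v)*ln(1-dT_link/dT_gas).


dT_link/dT_gas = 0.11091
ln(1 - 0.11091) = -0.11756
t = -123.796 / sqrt(1.78) * -0.11756 = 10.908 s

10.908 s


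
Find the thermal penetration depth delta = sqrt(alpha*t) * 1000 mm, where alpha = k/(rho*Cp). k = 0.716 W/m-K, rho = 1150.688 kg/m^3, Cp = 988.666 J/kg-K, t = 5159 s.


alpha = 0.716 / (1150.688 * 988.666) = 6.2937e-07 m^2/s
alpha * t = 0.0032469
delta = sqrt(0.0032469) * 1000 = 56.982 mm

56.982 mm


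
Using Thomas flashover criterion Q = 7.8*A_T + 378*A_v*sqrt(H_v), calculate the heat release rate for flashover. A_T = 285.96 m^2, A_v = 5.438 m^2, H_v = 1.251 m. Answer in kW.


7.8*A_T = 2230.488
sqrt(H_v) = 1.1185
378*A_v*sqrt(H_v) = 2299.1
Q = 2230.488 + 2299.1 = 4529.6 kW

4529.6 kW


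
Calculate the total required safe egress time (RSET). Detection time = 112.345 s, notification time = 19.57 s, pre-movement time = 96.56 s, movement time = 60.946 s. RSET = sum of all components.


Total = 112.345 + 19.57 + 96.56 + 60.946 = 289.421 s

289.421 s


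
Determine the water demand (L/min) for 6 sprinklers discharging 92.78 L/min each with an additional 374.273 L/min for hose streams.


Sprinkler demand = 6 * 92.78 = 556.68 L/min
Total = 556.68 + 374.273 = 930.953 L/min

930.953 L/min


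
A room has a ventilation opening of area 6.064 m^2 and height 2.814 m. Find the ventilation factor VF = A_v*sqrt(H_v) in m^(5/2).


sqrt(H_v) = 1.6775
VF = 6.064 * 1.6775 = 10.172 m^(5/2)

10.172 m^(5/2)


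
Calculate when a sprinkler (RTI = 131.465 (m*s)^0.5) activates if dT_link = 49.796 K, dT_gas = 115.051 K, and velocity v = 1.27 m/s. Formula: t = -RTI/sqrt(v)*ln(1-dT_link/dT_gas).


dT_link/dT_gas = 0.43282
ln(1 - 0.43282) = -0.56707
t = -131.465 / sqrt(1.27) * -0.56707 = 66.153 s

66.153 s


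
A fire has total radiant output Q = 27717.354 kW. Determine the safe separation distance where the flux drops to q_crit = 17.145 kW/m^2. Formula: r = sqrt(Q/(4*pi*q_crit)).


4*pi*q_crit = 215.45
Q/(4*pi*q_crit) = 128.65
r = sqrt(128.65) = 11.342 m

11.342 m


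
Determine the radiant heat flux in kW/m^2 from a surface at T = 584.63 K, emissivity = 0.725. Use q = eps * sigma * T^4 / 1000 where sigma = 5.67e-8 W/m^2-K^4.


T^4 = 1.1682e+11
q = 0.725 * 5.67e-8 * 1.1682e+11 / 1000 = 4.8023 kW/m^2

4.8023 kW/m^2


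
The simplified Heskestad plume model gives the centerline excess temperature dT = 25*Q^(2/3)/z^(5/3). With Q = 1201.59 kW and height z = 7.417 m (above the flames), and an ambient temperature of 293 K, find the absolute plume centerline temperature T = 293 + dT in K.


Q^(2/3) = 113.02
z^(5/3) = 28.209
dT = 25 * 113.02 / 28.209 = 100.17 K
T = 293 + 100.17 = 393.17 K

393.17 K


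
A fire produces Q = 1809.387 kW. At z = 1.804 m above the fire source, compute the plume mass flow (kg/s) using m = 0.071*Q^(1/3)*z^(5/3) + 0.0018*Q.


Q^(1/3) = 12.186
z^(5/3) = 2.6734
First term = 0.071 * 12.186 * 2.6734 = 2.3129
Second term = 0.0018 * 1809.387 = 3.2569
m = 5.5698 kg/s

5.5698 kg/s


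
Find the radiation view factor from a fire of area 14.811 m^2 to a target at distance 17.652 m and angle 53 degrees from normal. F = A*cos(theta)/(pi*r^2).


cos(53 deg) = 0.60182
pi*r^2 = 978.90
F = 14.811 * 0.60182 / 978.90 = 0.0091056

0.0091056


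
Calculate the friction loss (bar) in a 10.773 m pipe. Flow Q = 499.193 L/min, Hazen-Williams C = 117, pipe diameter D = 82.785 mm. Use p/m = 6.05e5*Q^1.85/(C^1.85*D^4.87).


Q^1.85 = 98129
C^1.85 = 6701.1
D^4.87 = 2.1899e+09
p/m = 0.0040456 bar/m
p_total = 0.0040456 * 10.773 = 0.043583 bar

0.043583 bar


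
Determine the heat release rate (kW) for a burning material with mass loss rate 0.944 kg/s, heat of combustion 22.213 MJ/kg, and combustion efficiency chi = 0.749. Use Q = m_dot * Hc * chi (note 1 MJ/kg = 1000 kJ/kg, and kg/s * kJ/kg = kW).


Hc = 22.213 MJ/kg = 22.213 * 1000 kJ/kg = 22213 kJ/kg
Q = 0.944 kg/s * 22213 kJ/kg * 0.749 = 15706 kW

15706 kW


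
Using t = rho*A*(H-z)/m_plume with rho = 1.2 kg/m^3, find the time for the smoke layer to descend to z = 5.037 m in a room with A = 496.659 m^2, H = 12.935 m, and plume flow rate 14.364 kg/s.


H - z = 7.898 m
t = 1.2 * 496.659 * 7.898 / 14.364 = 327.70 s

327.70 s


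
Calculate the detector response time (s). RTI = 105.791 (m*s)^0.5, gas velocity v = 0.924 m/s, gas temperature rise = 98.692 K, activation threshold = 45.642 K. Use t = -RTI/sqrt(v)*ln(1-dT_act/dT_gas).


dT_act/dT_gas = 0.46247
ln(1 - 0.46247) = -0.62077
t = -105.791 / sqrt(0.924) * -0.62077 = 68.319 s

68.319 s


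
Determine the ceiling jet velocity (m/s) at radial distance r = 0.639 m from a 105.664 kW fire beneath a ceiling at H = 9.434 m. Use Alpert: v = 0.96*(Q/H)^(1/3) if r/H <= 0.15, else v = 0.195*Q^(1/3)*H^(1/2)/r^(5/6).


r/H = 0.639 / 9.434 = 0.067734
r/H <= 0.15, so v = 0.96*(Q/H)^(1/3)
Q/H = 11.200
(Q/H)^(1/3) = 2.2374
v = 0.96 * 2.2374 = 2.1479 m/s

2.1479 m/s


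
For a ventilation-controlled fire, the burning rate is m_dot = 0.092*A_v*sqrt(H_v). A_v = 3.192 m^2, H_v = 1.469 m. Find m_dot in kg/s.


sqrt(H_v) = 1.2120
m_dot = 0.092 * 3.192 * 1.2120 = 0.35593 kg/s

0.35593 kg/s


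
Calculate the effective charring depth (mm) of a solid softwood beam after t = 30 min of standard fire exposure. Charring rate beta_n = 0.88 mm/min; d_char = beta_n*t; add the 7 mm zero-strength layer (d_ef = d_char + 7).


d_char = 0.88 * 30 = 26.4 mm
d_ef = 26.4 + 1.0*7 = 33.4 mm

33.4 mm


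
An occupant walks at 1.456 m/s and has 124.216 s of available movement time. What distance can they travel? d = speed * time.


d = 1.456 * 124.216 = 180.86 m

180.86 m


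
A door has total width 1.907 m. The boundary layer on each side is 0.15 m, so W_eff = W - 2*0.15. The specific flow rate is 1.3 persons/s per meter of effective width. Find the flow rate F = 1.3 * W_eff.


W_eff = 1.907 - 0.30 = 1.607 m
F = 1.3 * 1.607 = 2.0891 persons/s

2.0891 persons/s


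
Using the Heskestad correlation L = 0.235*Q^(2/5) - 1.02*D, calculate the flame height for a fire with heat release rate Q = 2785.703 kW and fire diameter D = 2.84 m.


Q^(2/5) = 23.877
0.235 * Q^(2/5) = 5.6110
1.02 * D = 2.8968
L = 2.7142 m

2.7142 m


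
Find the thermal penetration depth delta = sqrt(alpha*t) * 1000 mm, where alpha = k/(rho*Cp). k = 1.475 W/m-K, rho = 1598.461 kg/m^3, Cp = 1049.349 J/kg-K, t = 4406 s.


alpha = 1.475 / (1598.461 * 1049.349) = 8.7937e-07 m^2/s
alpha * t = 0.0038745
delta = sqrt(0.0038745) * 1000 = 62.245 mm

62.245 mm


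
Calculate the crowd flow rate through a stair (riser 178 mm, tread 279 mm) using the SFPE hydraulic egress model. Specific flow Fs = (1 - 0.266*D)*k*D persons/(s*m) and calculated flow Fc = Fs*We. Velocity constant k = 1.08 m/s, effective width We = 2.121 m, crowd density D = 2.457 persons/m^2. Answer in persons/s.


1 - 0.266*D = 1 - 0.266*2.457 = 0.34644
Fs = 0.34644 * 1.08 * 2.457 = 0.91929 persons/(s*m)
Fc = 0.91929 * 2.121 = 1.9498 persons/s

1.9498 persons/s


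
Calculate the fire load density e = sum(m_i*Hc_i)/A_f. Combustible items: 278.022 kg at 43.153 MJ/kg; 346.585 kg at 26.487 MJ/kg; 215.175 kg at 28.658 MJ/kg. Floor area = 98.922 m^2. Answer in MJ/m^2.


Total energy = 278.022*43.153 + 346.585*26.487 + 215.175*28.658
= 11997.48 + 9179.997 + 6166.485
= 27343.97 MJ
e = 27343.97 / 98.922 = 276.42 MJ/m^2

276.42 MJ/m^2


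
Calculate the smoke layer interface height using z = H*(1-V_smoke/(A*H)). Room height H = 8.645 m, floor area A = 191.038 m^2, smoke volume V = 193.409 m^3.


V/(A*H) = 0.11711
1 - 0.11711 = 0.88289
z = 8.645 * 0.88289 = 7.6326 m

7.6326 m
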